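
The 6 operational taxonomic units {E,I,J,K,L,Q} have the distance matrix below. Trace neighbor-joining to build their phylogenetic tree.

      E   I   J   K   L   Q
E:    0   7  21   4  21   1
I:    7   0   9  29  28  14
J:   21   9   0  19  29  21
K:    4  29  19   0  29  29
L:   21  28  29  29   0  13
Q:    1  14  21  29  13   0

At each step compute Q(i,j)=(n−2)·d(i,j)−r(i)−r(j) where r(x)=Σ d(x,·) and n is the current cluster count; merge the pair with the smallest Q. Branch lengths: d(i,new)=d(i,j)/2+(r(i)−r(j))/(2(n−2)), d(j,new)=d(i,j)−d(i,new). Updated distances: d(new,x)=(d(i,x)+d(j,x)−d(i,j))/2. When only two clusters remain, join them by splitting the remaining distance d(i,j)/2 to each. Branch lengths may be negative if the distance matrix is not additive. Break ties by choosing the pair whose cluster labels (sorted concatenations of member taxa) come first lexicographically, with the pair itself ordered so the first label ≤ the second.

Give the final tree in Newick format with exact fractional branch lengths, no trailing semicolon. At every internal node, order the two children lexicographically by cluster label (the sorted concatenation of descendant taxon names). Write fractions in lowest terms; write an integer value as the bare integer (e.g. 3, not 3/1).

1. join I+J (d=9, Q=-150) ⇒ IJ; edges |I|=3, |J|=6
  updated: d(E,IJ)=19/2, d(IJ,K)=39/2, d(IJ,L)=24, d(IJ,Q)=13
2. join E+K (d=4, Q=-105) ⇒ EK; edges |E|=-17/3, |K|=29/3
  updated: d(EK,IJ)=25/2, d(EK,L)=23, d(EK,Q)=13
3. join EK+IJ (d=25/2, Q=-73) ⇒ EIJK; edges |EK|=6, |IJ|=13/2
  updated: d(EIJK,L)=69/4, d(EIJK,Q)=27/4
4. join EIJK+L (d=69/4, Q=-37) ⇒ EIJKL; edges |EIJK|=11/2, |L|=47/4
  updated: d(EIJKL,Q)=5/4
5. join EIJKL+Q (d=5/4) ⇒ EIJKLQ; edges |EIJKL|=5/8, |Q|=5/8
final tree: ((((E:-17/3,K:29/3):6,(I:3,J:6):13/2):11/2,L:47/4):5/8,Q:5/8)
total length: 44

((((E:-17/3,K:29/3):6,(I:3,J:6):13/2):11/2,L:47/4):5/8,Q:5/8)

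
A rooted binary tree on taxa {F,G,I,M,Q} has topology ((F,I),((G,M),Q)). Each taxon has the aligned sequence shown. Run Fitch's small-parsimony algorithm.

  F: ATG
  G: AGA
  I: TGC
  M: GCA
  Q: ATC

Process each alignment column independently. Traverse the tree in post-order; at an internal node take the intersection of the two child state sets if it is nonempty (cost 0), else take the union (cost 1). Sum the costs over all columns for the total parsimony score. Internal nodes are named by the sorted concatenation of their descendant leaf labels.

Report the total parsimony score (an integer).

FI@0: {A} ∪ {T} = {A,T} (union, +1)
GM@0: {A} ∪ {G} = {A,G} (union, +1)
GMQ@0: {A,G} ∩ {A} = {A} (intersection, +0)
FGIMQ@0: {A,T} ∩ {A} = {A} (intersection, +0)
FI@1: {T} ∪ {G} = {G,T} (union, +1)
GM@1: {G} ∪ {C} = {C,G} (union, +1)
GMQ@1: {C,G} ∪ {T} = {C,G,T} (union, +1)
FGIMQ@1: {G,T} ∩ {C,G,T} = {G,T} (intersection, +0)
FI@2: {G} ∪ {C} = {C,G} (union, +1)
GM@2: {A} ∩ {A} = {A} (intersection, +0)
GMQ@2: {A} ∪ {C} = {A,C} (union, +1)
FGIMQ@2: {C,G} ∩ {A,C} = {C} (intersection, +0)
per-site changes: [2, 3, 2]; total = 7

7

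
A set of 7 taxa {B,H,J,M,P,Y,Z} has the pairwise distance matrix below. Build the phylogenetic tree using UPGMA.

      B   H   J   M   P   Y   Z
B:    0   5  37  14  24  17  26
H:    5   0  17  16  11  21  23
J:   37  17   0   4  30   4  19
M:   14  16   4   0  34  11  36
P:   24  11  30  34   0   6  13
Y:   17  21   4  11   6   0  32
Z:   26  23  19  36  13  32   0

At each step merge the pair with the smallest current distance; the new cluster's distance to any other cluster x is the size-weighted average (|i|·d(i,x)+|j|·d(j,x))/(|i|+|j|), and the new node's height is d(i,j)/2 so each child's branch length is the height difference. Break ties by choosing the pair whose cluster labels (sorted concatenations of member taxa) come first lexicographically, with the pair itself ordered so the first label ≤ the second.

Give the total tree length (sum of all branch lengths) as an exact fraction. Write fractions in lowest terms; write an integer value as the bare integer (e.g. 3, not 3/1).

2479/48

1. join J+M (d=4) ⇒ JM; edges |J|=2, |M|=2
  updated: d(B,JM)=51/2, d(H,JM)=33/2, d(JM,P)=32, d(JM,Y)=15/2, d(JM,Z)=55/2
2. join B+H (d=5) ⇒ BH; edges |B|=5/2, |H|=5/2
  updated: d(BH,JM)=21, d(BH,P)=35/2, d(BH,Y)=19, d(BH,Z)=49/2
3. join P+Y (d=6) ⇒ PY; edges |P|=3, |Y|=3
  updated: d(BH,PY)=73/4, d(JM,PY)=79/4, d(PY,Z)=45/2
4. join BH+PY (d=73/4) ⇒ BHPY; edges |BH|=53/8, |PY|=49/8
  updated: d(BHPY,JM)=163/8, d(BHPY,Z)=47/2
5. join BHPY+JM (d=163/8) ⇒ BHJMPY; edges |BHPY|=17/16, |JM|=131/16
  updated: d(BHJMPY,Z)=149/6
6. join BHJMPY+Z (d=149/6) ⇒ BHJMPYZ; edges |BHJMPY|=107/48, |Z|=149/12
final tree: ((((B:5/2,H:5/2):53/8,(P:3,Y:3):49/8):17/16,(J:2,M:2):131/16):107/48,Z:149/12)
total length: 2479/48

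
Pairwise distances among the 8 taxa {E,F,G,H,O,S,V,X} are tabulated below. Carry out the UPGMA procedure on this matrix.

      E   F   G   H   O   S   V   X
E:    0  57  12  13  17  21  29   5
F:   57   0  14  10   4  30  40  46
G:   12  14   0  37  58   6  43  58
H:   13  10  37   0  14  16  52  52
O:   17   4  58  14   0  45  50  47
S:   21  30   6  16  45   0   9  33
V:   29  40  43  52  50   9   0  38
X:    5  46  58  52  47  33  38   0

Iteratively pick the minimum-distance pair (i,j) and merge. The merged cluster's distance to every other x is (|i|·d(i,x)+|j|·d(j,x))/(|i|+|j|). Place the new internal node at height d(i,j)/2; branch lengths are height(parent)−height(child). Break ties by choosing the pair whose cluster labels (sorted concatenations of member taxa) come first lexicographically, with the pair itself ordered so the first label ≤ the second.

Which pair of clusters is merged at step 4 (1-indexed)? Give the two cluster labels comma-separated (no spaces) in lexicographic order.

FO,H

step 1: merge (F,O) at d=4; branch lengths F→2, O→2; new cluster FO
  updated: d(E,FO)=37, d(FO,G)=36, d(FO,H)=12, d(FO,S)=75/2, d(FO,V)=45, d(FO,X)=93/2
step 2: merge (E,X) at d=5; branch lengths E→5/2, X→5/2; new cluster EX
  updated: d(EX,FO)=167/4, d(EX,G)=35, d(EX,H)=65/2, d(EX,S)=27, d(EX,V)=67/2
step 3: merge (G,S) at d=6; branch lengths G→3, S→3; new cluster GS
  updated: d(EX,GS)=31, d(FO,GS)=147/4, d(GS,H)=53/2, d(GS,V)=26
step 4: merge (FO,H) at d=12; branch lengths FO→4, H→6; new cluster FHO
  updated: d(EX,FHO)=116/3, d(FHO,GS)=100/3, d(FHO,V)=142/3
step 5: merge (GS,V) at d=26; branch lengths GS→10, V→13; new cluster GSV
  updated: d(EX,GSV)=191/6, d(FHO,GSV)=38
step 6: merge (EX,GSV) at d=191/6; branch lengths EX→161/12, GSV→35/12; new cluster EGSVX
  updated: d(EGSVX,FHO)=574/15
step 7: merge (EGSVX,FHO) at d=574/15; branch lengths EGSVX→193/60, FHO→197/15; new cluster EFGHOSVX
final tree: (((E:5/2,X:5/2):161/12,((G:3,S:3):10,V:13):35/12):193/60,((F:2,O:2):4,H:6):197/15)
total length: 4841/60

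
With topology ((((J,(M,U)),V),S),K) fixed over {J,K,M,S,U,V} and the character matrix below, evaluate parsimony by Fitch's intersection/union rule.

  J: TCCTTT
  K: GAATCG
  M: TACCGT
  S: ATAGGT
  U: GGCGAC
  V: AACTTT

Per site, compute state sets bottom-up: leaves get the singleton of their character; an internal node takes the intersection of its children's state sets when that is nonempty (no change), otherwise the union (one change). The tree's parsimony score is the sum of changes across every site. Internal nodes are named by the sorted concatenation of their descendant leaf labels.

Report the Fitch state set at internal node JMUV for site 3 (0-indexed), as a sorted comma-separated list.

MU@0: {T} ∪ {G} = {G,T} (union, +1)
JMU@0: {T} ∩ {G,T} = {T} (intersection, +0)
JMUV@0: {T} ∪ {A} = {A,T} (union, +1)
JMSUV@0: {A,T} ∩ {A} = {A} (intersection, +0)
JKMSUV@0: {A} ∪ {G} = {A,G} (union, +1)
MU@1: {A} ∪ {G} = {A,G} (union, +1)
JMU@1: {C} ∪ {A,G} = {A,C,G} (union, +1)
JMUV@1: {A,C,G} ∩ {A} = {A} (intersection, +0)
JMSUV@1: {A} ∪ {T} = {A,T} (union, +1)
JKMSUV@1: {A,T} ∩ {A} = {A} (intersection, +0)
MU@2: {C} ∩ {C} = {C} (intersection, +0)
JMU@2: {C} ∩ {C} = {C} (intersection, +0)
JMUV@2: {C} ∩ {C} = {C} (intersection, +0)
JMSUV@2: {C} ∪ {A} = {A,C} (union, +1)
JKMSUV@2: {A,C} ∩ {A} = {A} (intersection, +0)
MU@3: {C} ∪ {G} = {C,G} (union, +1)
JMU@3: {T} ∪ {C,G} = {C,G,T} (union, +1)
JMUV@3: {C,G,T} ∩ {T} = {T} (intersection, +0)
JMSUV@3: {T} ∪ {G} = {G,T} (union, +1)
JKMSUV@3: {G,T} ∩ {T} = {T} (intersection, +0)
MU@4: {G} ∪ {A} = {A,G} (union, +1)
JMU@4: {T} ∪ {A,G} = {A,G,T} (union, +1)
JMUV@4: {A,G,T} ∩ {T} = {T} (intersection, +0)
JMSUV@4: {T} ∪ {G} = {G,T} (union, +1)
JKMSUV@4: {G,T} ∪ {C} = {C,G,T} (union, +1)
MU@5: {T} ∪ {C} = {C,T} (union, +1)
JMU@5: {T} ∩ {C,T} = {T} (intersection, +0)
JMUV@5: {T} ∩ {T} = {T} (intersection, +0)
JMSUV@5: {T} ∩ {T} = {T} (intersection, +0)
JKMSUV@5: {T} ∪ {G} = {G,T} (union, +1)
per-site changes: [3, 3, 1, 3, 4, 2]; total = 16

T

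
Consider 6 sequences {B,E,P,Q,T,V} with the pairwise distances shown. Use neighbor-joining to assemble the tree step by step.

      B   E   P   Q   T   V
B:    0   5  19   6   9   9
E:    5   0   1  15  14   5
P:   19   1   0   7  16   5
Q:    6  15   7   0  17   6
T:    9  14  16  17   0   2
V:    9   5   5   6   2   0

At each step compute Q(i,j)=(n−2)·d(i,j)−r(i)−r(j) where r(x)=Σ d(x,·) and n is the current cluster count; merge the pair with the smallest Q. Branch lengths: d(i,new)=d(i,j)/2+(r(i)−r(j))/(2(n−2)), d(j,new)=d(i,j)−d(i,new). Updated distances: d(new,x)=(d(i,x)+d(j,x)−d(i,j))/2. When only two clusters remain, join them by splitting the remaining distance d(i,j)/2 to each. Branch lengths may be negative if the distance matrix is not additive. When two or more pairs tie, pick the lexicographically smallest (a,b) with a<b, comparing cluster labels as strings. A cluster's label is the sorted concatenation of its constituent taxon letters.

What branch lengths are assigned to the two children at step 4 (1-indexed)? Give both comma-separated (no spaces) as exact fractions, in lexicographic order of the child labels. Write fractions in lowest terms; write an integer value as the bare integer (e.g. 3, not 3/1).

1. join E+P (d=1, Q=-84) ⇒ EP; edges |E|=-1/2, |P|=3/2
  updated: d(B,EP)=23/2, d(EP,Q)=21/2, d(EP,T)=29/2, d(EP,V)=9/2
2. join T+V (d=2, Q=-58) ⇒ TV; edges |T|=9/2, |V|=-5/2
  updated: d(B,TV)=8, d(EP,TV)=17/2, d(Q,TV)=21/2
3. join B+Q (d=6, Q=-81/2) ⇒ BQ; edges |B|=21/8, |Q|=27/8
  updated: d(BQ,EP)=8, d(BQ,TV)=25/4
4. join BQ+EP (d=8, Q=-91/4) ⇒ BEPQ; edges |BQ|=23/8, |EP|=41/8
  updated: d(BEPQ,TV)=27/8
5. join BEPQ+TV (d=27/8) ⇒ BEPQTV; edges |BEPQ|=27/16, |TV|=27/16
final tree: (((B:21/8,Q:27/8):23/8,(E:-1/2,P:3/2):41/8):27/16,(T:9/2,V:-5/2):27/16)
total length: 163/8

23/8,41/8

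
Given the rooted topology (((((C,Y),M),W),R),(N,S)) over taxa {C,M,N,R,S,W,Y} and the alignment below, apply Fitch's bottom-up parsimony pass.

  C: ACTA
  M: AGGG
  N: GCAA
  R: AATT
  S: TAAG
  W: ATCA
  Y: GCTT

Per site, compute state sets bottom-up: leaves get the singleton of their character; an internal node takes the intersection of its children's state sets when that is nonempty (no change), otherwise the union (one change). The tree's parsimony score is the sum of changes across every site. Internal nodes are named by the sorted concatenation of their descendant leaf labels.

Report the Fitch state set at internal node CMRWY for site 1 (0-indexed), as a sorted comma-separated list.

site 0, node CY: C={A} ∪ Y={G} → {A,G} (+1)
site 0, node CMY: CY={A,G} ∩ M={A} → {A} (+0)
site 0, node CMWY: CMY={A} ∩ W={A} → {A} (+0)
site 0, node CMRWY: CMWY={A} ∩ R={A} → {A} (+0)
site 0, node NS: N={G} ∪ S={T} → {G,T} (+1)
site 0, node CMNRSWY: CMRWY={A} ∪ NS={G,T} → {A,G,T} (+1)
site 1, node CY: C={C} ∩ Y={C} → {C} (+0)
site 1, node CMY: CY={C} ∪ M={G} → {C,G} (+1)
site 1, node CMWY: CMY={C,G} ∪ W={T} → {C,G,T} (+1)
site 1, node CMRWY: CMWY={C,G,T} ∪ R={A} → {A,C,G,T} (+1)
site 1, node NS: N={C} ∪ S={A} → {A,C} (+1)
site 1, node CMNRSWY: CMRWY={A,C,G,T} ∩ NS={A,C} → {A,C} (+0)
site 2, node CY: C={T} ∩ Y={T} → {T} (+0)
site 2, node CMY: CY={T} ∪ M={G} → {G,T} (+1)
site 2, node CMWY: CMY={G,T} ∪ W={C} → {C,G,T} (+1)
site 2, node CMRWY: CMWY={C,G,T} ∩ R={T} → {T} (+0)
site 2, node NS: N={A} ∩ S={A} → {A} (+0)
site 2, node CMNRSWY: CMRWY={T} ∪ NS={A} → {A,T} (+1)
site 3, node CY: C={A} ∪ Y={T} → {A,T} (+1)
site 3, node CMY: CY={A,T} ∪ M={G} → {A,G,T} (+1)
site 3, node CMWY: CMY={A,G,T} ∩ W={A} → {A} (+0)
site 3, node CMRWY: CMWY={A} ∪ R={T} → {A,T} (+1)
site 3, node NS: N={A} ∪ S={G} → {A,G} (+1)
site 3, node CMNRSWY: CMRWY={A,T} ∩ NS={A,G} → {A} (+0)
per-site changes: [3, 4, 3, 4]; total = 14

A,C,G,T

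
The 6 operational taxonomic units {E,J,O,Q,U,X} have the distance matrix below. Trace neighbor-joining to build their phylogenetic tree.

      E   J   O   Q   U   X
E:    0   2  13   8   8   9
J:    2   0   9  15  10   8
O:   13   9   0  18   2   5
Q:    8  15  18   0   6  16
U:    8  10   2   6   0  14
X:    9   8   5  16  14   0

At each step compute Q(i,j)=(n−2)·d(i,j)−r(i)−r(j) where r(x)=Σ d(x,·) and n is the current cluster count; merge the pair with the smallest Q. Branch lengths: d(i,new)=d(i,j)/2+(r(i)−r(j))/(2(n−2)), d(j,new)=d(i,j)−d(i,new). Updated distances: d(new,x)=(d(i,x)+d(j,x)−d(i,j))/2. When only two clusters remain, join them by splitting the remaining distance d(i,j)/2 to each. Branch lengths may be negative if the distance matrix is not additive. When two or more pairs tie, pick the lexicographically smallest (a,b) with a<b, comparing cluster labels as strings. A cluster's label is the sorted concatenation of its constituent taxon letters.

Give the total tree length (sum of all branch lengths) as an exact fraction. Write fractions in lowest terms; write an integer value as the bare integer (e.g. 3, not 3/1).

1. join O+U (d=2, Q=-79) ⇒ OU; edges |O|=15/8, |U|=1/8
  updated: d(E,OU)=19/2, d(J,OU)=17/2, d(OU,Q)=11, d(OU,X)=17/2
2. join E+J (d=2, Q=-56) ⇒ EJ; edges |E|=1/6, |J|=11/6
  updated: d(EJ,OU)=8, d(EJ,Q)=21/2, d(EJ,X)=15/2
3. join EJ+X (d=15/2, Q=-43) ⇒ EJX; edges |EJ|=9/4, |X|=21/4
  updated: d(EJX,OU)=9/2, d(EJX,Q)=19/2
4. join EJX+OU (d=9/2, Q=-25) ⇒ EJOUX; edges |EJX|=3/2, |OU|=3
  updated: d(EJOUX,Q)=8
5. join EJOUX+Q (d=8) ⇒ EJOQUX; edges |EJOUX|=4, |Q|=4
final tree: ((((E:1/6,J:11/6):9/4,X:21/4):3/2,(O:15/8,U:1/8):3):4,Q:4)
total length: 24

24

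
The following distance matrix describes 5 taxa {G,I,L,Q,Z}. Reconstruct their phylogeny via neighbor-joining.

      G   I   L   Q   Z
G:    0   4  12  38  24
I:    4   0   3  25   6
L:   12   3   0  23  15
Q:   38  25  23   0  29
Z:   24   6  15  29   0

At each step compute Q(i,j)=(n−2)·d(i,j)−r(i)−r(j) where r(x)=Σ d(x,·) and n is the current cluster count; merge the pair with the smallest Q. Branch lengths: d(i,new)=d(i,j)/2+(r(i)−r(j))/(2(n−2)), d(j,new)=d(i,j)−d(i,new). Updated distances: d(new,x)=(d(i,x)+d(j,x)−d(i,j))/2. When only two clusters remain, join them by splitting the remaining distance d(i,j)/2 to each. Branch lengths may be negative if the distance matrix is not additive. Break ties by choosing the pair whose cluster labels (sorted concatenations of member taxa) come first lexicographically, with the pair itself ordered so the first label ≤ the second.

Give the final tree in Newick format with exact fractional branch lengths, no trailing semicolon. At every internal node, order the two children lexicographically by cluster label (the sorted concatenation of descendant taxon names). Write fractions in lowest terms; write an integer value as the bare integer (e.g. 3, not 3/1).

((((G:26/3,I:-14/3):31/8,L:13/8):23/8,Q:165/8):67/16,Z:67/16)

iteration 1: select G,I (d=4, Q=-104); attach at lengths (26/3, -14/3); label the merged cluster GI
  updated: d(GI,L)=11/2, d(GI,Q)=59/2, d(GI,Z)=13
iteration 2: select GI,L (d=11/2, Q=-161/2); attach at lengths (31/8, 13/8); label the merged cluster GIL
  updated: d(GIL,Q)=47/2, d(GIL,Z)=45/4
iteration 3: select GIL,Q (d=47/2, Q=-255/4); attach at lengths (23/8, 165/8); label the merged cluster GILQ
  updated: d(GILQ,Z)=67/8
iteration 4: select GILQ,Z (d=67/8); attach at lengths (67/16, 67/16); label the merged cluster GILQZ
final tree: ((((G:26/3,I:-14/3):31/8,L:13/8):23/8,Q:165/8):67/16,Z:67/16)
total length: 331/8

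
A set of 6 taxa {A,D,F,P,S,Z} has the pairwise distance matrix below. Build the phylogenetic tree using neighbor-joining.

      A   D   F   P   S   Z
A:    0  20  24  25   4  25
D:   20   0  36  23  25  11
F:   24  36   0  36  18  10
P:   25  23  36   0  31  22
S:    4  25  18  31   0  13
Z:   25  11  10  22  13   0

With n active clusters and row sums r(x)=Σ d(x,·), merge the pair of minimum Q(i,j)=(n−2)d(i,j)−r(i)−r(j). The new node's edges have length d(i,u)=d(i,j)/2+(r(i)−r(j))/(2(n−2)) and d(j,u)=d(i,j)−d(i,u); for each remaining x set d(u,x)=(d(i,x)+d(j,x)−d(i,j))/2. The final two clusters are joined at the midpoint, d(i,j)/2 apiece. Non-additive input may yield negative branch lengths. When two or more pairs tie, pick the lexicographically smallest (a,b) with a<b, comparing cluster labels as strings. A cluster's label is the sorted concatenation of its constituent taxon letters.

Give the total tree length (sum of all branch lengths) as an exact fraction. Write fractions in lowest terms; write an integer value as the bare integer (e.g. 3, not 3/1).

217/4

1. join A+S (d=4, Q=-173) ⇒ AS; edges |A|=23/8, |S|=9/8
  updated: d(AS,D)=41/2, d(AS,F)=19, d(AS,P)=26, d(AS,Z)=17
2. join F+Z (d=10, Q=-131) ⇒ FZ; edges |F|=71/6, |Z|=-11/6
  updated: d(AS,FZ)=13, d(D,FZ)=37/2, d(FZ,P)=24
3. join AS+FZ (d=13, Q=-89) ⇒ AFSZ; edges |AS|=15/2, |FZ|=11/2
  updated: d(AFSZ,D)=13, d(AFSZ,P)=37/2
4. join AFSZ+D (d=13, Q=-109/2) ⇒ ADFSZ; edges |AFSZ|=17/4, |D|=35/4
  updated: d(ADFSZ,P)=57/4
5. join ADFSZ+P (d=57/4) ⇒ ADFPSZ; edges |ADFSZ|=57/8, |P|=57/8
final tree: ((((A:23/8,S:9/8):15/2,(F:71/6,Z:-11/6):11/2):17/4,D:35/4):57/8,P:57/8)
total length: 217/4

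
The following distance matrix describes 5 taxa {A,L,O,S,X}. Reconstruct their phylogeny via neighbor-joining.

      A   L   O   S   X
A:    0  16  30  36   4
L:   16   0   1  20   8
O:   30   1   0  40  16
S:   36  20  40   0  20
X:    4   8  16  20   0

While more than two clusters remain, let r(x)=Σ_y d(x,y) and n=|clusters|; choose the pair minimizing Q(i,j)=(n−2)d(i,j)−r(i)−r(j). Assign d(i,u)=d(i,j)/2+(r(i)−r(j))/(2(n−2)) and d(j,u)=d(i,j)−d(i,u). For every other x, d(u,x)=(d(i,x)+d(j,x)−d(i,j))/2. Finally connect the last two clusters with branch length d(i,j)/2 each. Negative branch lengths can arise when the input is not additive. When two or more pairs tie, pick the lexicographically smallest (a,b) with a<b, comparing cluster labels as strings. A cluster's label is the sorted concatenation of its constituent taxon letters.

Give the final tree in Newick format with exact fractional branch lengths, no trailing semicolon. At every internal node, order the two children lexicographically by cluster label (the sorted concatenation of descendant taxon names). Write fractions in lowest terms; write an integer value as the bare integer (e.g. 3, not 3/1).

(((A:35/4,X:-19/4):23/4,(L:-13/2,O:15/2):37/4):81/8,S:81/8)

iteration 1: select L,O (d=1, Q=-129); attach at lengths (-13/2, 15/2); label the merged cluster LO
  updated: d(A,LO)=45/2, d(LO,S)=59/2, d(LO,X)=23/2
iteration 2: select A,X (d=4, Q=-90); attach at lengths (35/4, -19/4); label the merged cluster AX
  updated: d(AX,LO)=15, d(AX,S)=26
iteration 3: select AX,LO (d=15, Q=-141/2); attach at lengths (23/4, 37/4); label the merged cluster ALOX
  updated: d(ALOX,S)=81/4
iteration 4: select ALOX,S (d=81/4); attach at lengths (81/8, 81/8); label the merged cluster ALOSX
final tree: (((A:35/4,X:-19/4):23/4,(L:-13/2,O:15/2):37/4):81/8,S:81/8)
total length: 161/4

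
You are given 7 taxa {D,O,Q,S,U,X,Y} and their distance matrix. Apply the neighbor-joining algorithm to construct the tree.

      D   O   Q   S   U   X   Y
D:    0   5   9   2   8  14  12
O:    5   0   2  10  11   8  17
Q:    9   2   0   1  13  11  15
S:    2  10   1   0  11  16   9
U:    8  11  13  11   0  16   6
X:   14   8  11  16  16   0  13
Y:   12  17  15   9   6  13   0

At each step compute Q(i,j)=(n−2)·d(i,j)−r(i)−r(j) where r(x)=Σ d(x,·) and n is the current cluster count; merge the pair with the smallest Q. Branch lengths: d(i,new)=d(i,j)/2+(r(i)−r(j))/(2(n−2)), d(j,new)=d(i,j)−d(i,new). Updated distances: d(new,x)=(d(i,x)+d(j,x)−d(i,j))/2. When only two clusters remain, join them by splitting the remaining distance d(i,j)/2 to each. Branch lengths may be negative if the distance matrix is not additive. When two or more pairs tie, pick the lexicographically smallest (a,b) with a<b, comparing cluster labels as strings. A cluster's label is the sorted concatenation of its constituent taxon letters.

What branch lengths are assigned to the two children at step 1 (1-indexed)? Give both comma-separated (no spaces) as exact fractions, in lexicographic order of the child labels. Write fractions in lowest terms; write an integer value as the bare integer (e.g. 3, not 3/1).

23/10,37/10

step 1: merge (U,Y) at d=6, Q=-107; branch lengths U→23/10, Y→37/10; new cluster UY
  updated: d(D,UY)=7, d(O,UY)=11, d(Q,UY)=11, d(S,UY)=7, d(UY,X)=23/2
step 2: merge (Q,S) at d=1, Q=-66; branch lengths Q→1/4, S→3/4; new cluster QS
  updated: d(D,QS)=5, d(O,QS)=11/2, d(QS,UY)=17/2, d(QS,X)=13
step 3: merge (O,X) at d=8, Q=-52; branch lengths O→7/6, X→41/6; new cluster OX
  updated: d(D,OX)=11/2, d(OX,QS)=21/4, d(OX,UY)=29/4
step 4: merge (D,QS) at d=5, Q=-105/4; branch lengths D→35/16, QS→45/16; new cluster DQS
  updated: d(DQS,OX)=23/8, d(DQS,UY)=21/4
step 5: merge (DQS,OX) at d=23/8, Q=-123/8; branch lengths DQS→7/16, OX→39/16; new cluster DOQSX
  updated: d(DOQSX,UY)=77/16
step 6: merge (DOQSX,UY) at d=77/16; branch lengths DOQSX→77/32, UY→77/32; new cluster DOQSUXY
final tree: (((D:35/16,(Q:1/4,S:3/4):45/16):7/16,(O:7/6,X:41/6):39/16):77/32,(U:23/10,Y:37/10):77/32)
total length: 443/16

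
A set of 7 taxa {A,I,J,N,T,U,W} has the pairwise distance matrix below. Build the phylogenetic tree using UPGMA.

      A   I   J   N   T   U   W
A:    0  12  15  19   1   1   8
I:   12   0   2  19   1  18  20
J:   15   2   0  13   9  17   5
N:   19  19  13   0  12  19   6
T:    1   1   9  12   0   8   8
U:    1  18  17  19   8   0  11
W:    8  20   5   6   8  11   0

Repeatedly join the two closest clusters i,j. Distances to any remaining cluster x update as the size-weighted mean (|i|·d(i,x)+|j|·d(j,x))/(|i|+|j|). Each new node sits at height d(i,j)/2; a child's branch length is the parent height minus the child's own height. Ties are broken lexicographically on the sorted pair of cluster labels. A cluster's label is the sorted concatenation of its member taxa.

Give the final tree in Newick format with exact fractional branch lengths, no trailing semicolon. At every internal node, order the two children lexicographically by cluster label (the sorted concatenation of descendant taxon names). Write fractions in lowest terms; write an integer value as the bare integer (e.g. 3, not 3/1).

((((A:1/2,T:1/2):7/4,U:9/4):15/4,(I:1,J:1):5):7/10,(N:3,W:3):37/10)

step 1: merge (A,T) at d=1; branch lengths A→1/2, T→1/2; new cluster AT
  updated: d(AT,I)=13/2, d(AT,J)=12, d(AT,N)=31/2, d(AT,U)=9/2, d(AT,W)=8
step 2: merge (I,J) at d=2; branch lengths I→1, J→1; new cluster IJ
  updated: d(AT,IJ)=37/4, d(IJ,N)=16, d(IJ,U)=35/2, d(IJ,W)=25/2
step 3: merge (AT,U) at d=9/2; branch lengths AT→7/4, U→9/4; new cluster ATU
  updated: d(ATU,IJ)=12, d(ATU,N)=50/3, d(ATU,W)=9
step 4: merge (N,W) at d=6; branch lengths N→3, W→3; new cluster NW
  updated: d(ATU,NW)=77/6, d(IJ,NW)=57/4
step 5: merge (ATU,IJ) at d=12; branch lengths ATU→15/4, IJ→5; new cluster AIJTU
  updated: d(AIJTU,NW)=67/5
step 6: merge (AIJTU,NW) at d=67/5; branch lengths AIJTU→7/10, NW→37/10; new cluster AIJNTUW
final tree: ((((A:1/2,T:1/2):7/4,U:9/4):15/4,(I:1,J:1):5):7/10,(N:3,W:3):37/10)
total length: 523/20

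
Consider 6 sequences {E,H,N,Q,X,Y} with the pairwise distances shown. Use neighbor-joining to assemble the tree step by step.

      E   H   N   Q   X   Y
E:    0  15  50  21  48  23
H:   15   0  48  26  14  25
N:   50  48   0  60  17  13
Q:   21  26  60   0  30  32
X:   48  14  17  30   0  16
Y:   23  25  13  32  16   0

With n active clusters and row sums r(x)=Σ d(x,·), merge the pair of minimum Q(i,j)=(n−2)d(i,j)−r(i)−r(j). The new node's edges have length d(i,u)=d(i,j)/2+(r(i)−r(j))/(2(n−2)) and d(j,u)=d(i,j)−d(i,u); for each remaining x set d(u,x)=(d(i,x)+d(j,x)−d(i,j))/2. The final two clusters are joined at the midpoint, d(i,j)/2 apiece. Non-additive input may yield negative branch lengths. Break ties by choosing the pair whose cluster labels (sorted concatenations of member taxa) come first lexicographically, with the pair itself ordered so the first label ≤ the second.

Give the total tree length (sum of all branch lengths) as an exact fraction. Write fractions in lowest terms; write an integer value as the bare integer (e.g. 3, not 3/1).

553/8

iteration 1: select N,X (d=17, Q=-245); attach at lengths (131/8, 5/8); label the merged cluster NX
  updated: d(E,NX)=81/2, d(H,NX)=45/2, d(NX,Q)=73/2, d(NX,Y)=6
iteration 2: select NX,Y (d=6, Q=-347/2); attach at lengths (25/4, -1/4); label the merged cluster NXY
  updated: d(E,NXY)=115/4, d(H,NXY)=83/4, d(NXY,Q)=125/4
iteration 3: select E,Q (d=21, Q=-101); attach at lengths (57/8, 111/8); label the merged cluster EQ
  updated: d(EQ,H)=10, d(EQ,NXY)=39/2
iteration 4: select EQ,H (d=10, Q=-201/4); attach at lengths (35/8, 45/8); label the merged cluster EHQ
  updated: d(EHQ,NXY)=121/8
iteration 5: select EHQ,NXY (d=121/8); attach at lengths (121/16, 121/16); label the merged cluster EHNQXY
final tree: (((E:57/8,Q:111/8):35/8,H:45/8):121/16,((N:131/8,X:5/8):25/4,Y:-1/4):121/16)
total length: 553/8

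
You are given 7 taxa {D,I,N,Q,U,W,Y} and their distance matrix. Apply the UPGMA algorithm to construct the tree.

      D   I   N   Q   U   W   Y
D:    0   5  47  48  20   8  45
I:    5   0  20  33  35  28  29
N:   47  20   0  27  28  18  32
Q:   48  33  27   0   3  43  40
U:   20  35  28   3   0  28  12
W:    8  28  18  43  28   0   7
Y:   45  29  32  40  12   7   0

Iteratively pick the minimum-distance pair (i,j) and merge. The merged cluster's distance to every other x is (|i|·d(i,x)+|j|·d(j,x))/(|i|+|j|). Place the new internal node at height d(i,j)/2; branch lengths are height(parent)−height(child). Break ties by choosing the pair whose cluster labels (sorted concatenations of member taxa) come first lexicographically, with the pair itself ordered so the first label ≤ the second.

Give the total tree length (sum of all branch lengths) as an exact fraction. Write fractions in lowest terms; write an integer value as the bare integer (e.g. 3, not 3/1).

1323/20

step 1: merge (Q,U) at d=3; branch lengths Q→3/2, U→3/2; new cluster QU
  updated: d(D,QU)=34, d(I,QU)=34, d(N,QU)=55/2, d(QU,W)=71/2, d(QU,Y)=26
step 2: merge (D,I) at d=5; branch lengths D→5/2, I→5/2; new cluster DI
  updated: d(DI,N)=67/2, d(DI,QU)=34, d(DI,W)=18, d(DI,Y)=37
step 3: merge (W,Y) at d=7; branch lengths W→7/2, Y→7/2; new cluster WY
  updated: d(DI,WY)=55/2, d(N,WY)=25, d(QU,WY)=123/4
step 4: merge (N,WY) at d=25; branch lengths N→25/2, WY→9; new cluster NWY
  updated: d(DI,NWY)=59/2, d(NWY,QU)=89/3
step 5: merge (DI,NWY) at d=59/2; branch lengths DI→49/4, NWY→9/4; new cluster DINWY
  updated: d(DINWY,QU)=157/5
step 6: merge (DINWY,QU) at d=157/5; branch lengths DINWY→19/20, QU→71/5; new cluster DINQUWY
final tree: (((D:5/2,I:5/2):49/4,(N:25/2,(W:7/2,Y:7/2):9):9/4):19/20,(Q:3/2,U:3/2):71/5)
total length: 1323/20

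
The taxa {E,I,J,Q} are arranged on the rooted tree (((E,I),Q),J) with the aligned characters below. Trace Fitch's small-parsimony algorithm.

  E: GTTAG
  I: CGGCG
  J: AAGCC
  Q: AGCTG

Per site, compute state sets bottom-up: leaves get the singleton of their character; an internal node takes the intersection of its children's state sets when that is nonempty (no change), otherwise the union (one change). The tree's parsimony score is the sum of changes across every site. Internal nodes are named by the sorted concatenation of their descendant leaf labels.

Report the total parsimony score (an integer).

[col 0] EI: children E:{G}, I:{C} ∪→ {C,G}; cost 1
[col 0] EIQ: children EI:{C,G}, Q:{A} ∪→ {A,C,G}; cost 1
[col 0] EIJQ: children EIQ:{A,C,G}, J:{A} ∩→ {A}; cost 0
[col 1] EI: children E:{T}, I:{G} ∪→ {G,T}; cost 1
[col 1] EIQ: children EI:{G,T}, Q:{G} ∩→ {G}; cost 0
[col 1] EIJQ: children EIQ:{G}, J:{A} ∪→ {A,G}; cost 1
[col 2] EI: children E:{T}, I:{G} ∪→ {G,T}; cost 1
[col 2] EIQ: children EI:{G,T}, Q:{C} ∪→ {C,G,T}; cost 1
[col 2] EIJQ: children EIQ:{C,G,T}, J:{G} ∩→ {G}; cost 0
[col 3] EI: children E:{A}, I:{C} ∪→ {A,C}; cost 1
[col 3] EIQ: children EI:{A,C}, Q:{T} ∪→ {A,C,T}; cost 1
[col 3] EIJQ: children EIQ:{A,C,T}, J:{C} ∩→ {C}; cost 0
[col 4] EI: children E:{G}, I:{G} ∩→ {G}; cost 0
[col 4] EIQ: children EI:{G}, Q:{G} ∩→ {G}; cost 0
[col 4] EIJQ: children EIQ:{G}, J:{C} ∪→ {C,G}; cost 1
per-site changes: [2, 2, 2, 2, 1]; total = 9

9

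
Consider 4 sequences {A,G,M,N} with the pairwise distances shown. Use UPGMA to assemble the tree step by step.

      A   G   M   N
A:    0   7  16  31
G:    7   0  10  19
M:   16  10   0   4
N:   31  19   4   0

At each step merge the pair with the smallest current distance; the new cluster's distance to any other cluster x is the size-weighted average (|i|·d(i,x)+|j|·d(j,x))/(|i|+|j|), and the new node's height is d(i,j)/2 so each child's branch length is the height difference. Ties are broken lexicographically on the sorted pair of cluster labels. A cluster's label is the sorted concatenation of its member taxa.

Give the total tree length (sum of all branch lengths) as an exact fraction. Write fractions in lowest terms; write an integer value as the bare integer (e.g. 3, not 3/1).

49/2

iteration 1: select M,N (d=4); attach at lengths (2, 2); label the merged cluster MN
  updated: d(A,MN)=47/2, d(G,MN)=29/2
iteration 2: select A,G (d=7); attach at lengths (7/2, 7/2); label the merged cluster AG
  updated: d(AG,MN)=19
iteration 3: select AG,MN (d=19); attach at lengths (6, 15/2); label the merged cluster AGMN
final tree: ((A:7/2,G:7/2):6,(M:2,N:2):15/2)
total length: 49/2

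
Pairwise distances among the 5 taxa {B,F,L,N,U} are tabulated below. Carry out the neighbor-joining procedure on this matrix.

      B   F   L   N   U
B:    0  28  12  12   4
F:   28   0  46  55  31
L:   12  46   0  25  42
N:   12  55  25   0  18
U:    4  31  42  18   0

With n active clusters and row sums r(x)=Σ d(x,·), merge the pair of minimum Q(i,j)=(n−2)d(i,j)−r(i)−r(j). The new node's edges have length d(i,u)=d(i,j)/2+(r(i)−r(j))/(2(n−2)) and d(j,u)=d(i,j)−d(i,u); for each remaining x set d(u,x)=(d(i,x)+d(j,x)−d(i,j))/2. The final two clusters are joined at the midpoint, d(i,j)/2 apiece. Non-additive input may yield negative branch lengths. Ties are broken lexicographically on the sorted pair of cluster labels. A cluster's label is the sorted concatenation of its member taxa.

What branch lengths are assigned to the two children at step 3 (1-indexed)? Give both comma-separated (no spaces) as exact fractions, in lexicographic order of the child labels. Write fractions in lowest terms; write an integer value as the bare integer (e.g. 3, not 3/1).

1. join F+U (d=31, Q=-162) ⇒ FU; edges |F|=79/3, |U|=14/3
  updated: d(B,FU)=1/2, d(FU,L)=57/2, d(FU,N)=21
2. join B+FU (d=1/2, Q=-147/2) ⇒ BFU; edges |B|=-49/8, |FU|=53/8
  updated: d(BFU,L)=20, d(BFU,N)=65/4
3. join BFU+L (d=20, Q=-245/4) ⇒ BFLU; edges |BFU|=45/8, |L|=115/8
  updated: d(BFLU,N)=85/8
4. join BFLU+N (d=85/8) ⇒ BFLNU; edges |BFLU|=85/16, |N|=85/16
final tree: (((B:-49/8,(F:79/3,U:14/3):53/8):45/8,L:115/8):85/16,N:85/16)
total length: 497/8

45/8,115/8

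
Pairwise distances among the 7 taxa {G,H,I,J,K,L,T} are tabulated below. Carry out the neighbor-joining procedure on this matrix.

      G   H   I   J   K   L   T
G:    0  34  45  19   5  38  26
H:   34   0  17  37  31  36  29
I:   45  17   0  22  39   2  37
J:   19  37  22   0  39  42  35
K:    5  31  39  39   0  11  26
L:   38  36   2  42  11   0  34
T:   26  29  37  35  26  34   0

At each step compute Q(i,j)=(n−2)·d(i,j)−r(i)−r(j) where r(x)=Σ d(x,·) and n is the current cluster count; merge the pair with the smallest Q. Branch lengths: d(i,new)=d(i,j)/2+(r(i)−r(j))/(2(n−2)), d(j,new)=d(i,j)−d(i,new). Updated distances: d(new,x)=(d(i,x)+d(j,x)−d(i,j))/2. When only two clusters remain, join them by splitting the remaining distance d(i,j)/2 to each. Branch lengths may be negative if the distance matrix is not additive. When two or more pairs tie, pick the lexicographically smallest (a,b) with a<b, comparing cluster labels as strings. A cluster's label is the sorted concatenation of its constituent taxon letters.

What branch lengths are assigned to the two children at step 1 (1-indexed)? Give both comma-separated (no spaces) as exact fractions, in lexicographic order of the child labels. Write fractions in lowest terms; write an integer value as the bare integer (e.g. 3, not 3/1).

9/10,11/10

step 1: merge (I,L) at d=2, Q=-315; branch lengths I→9/10, L→11/10; new cluster IL
  updated: d(G,IL)=81/2, d(H,IL)=51/2, d(IL,J)=31, d(IL,K)=24, d(IL,T)=69/2
step 2: merge (G,K) at d=5, Q=-459/2; branch lengths G→39/16, K→41/16; new cluster GK
  updated: d(GK,H)=30, d(GK,IL)=119/4, d(GK,J)=53/2, d(GK,T)=47/2
step 3: merge (H,IL) at d=51/2, Q=-663/4; branch lengths H→103/8, IL→101/8; new cluster HIL
  updated: d(GK,HIL)=137/8, d(HIL,J)=85/4, d(HIL,T)=19
step 4: merge (GK,T) at d=47/2, Q=-781/8; branch lengths GK→293/32, T→459/32; new cluster GKT
  updated: d(GKT,HIL)=101/16, d(GKT,J)=19
step 5: merge (GKT,HIL) at d=101/16, Q=-745/16; branch lengths GKT→65/32, HIL→137/32; new cluster GHIKLT
  updated: d(GHIKLT,J)=543/32
step 6: merge (GHIKLT,J) at d=543/32; branch lengths GHIKLT→543/64, J→543/64; new cluster GHIJKLT
final tree: ((((G:39/16,K:41/16):293/32,T:459/32):65/32,(H:103/8,(I:9/10,L:11/10):101/8):137/32):543/64,J:543/64)
total length: 2537/32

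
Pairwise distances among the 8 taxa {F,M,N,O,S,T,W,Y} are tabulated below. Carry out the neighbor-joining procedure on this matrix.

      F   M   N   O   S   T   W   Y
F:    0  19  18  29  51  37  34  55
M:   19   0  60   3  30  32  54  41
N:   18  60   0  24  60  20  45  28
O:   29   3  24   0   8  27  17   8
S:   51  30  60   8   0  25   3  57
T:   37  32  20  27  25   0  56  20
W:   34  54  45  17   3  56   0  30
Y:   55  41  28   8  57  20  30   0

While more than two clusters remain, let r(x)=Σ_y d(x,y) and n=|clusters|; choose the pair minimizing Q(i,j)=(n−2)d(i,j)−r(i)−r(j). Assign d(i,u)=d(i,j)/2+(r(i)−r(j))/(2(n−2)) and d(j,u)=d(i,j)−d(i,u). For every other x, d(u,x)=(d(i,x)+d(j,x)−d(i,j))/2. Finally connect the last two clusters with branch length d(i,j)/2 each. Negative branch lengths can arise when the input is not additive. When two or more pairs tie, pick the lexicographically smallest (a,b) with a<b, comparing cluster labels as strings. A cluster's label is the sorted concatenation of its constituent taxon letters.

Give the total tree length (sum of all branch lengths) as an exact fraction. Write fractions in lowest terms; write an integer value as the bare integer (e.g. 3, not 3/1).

step 1: merge (S,W) at d=3, Q=-455; branch lengths S→13/12, W→23/12; new cluster SW
  updated: d(F,SW)=41, d(M,SW)=81/2, d(N,SW)=51, d(O,SW)=11, d(SW,T)=39, d(SW,Y)=42
step 2: merge (F,N) at d=18, Q=-310; branch lengths F→44/5, N→46/5; new cluster FN
  updated: d(FN,M)=61/2, d(FN,O)=35/2, d(FN,SW)=37, d(FN,T)=39/2, d(FN,Y)=65/2
step 3: merge (M,O) at d=3, Q=-403/2; branch lengths M→185/16, O→-137/16; new cluster MO
  updated: d(FN,MO)=45/2, d(MO,SW)=97/4, d(MO,T)=28, d(MO,Y)=23
step 4: merge (MO,SW) at d=97/4, Q=-669/4; branch lengths MO→113/24, SW→469/24; new cluster MOSW
  updated: d(FN,MOSW)=141/8, d(MOSW,T)=171/8, d(MOSW,Y)=163/8
step 5: merge (FN,MOSW) at d=141/8, Q=-375/4; branch lengths FN→91/8, MOSW→25/4; new cluster FMNOSW
  updated: d(FMNOSW,T)=93/8, d(FMNOSW,Y)=141/8
step 6: merge (FMNOSW,T) at d=93/8, Q=-197/4; branch lengths FMNOSW→37/8, T→7; new cluster FMNOSTW
  updated: d(FMNOSTW,Y)=13
step 7: merge (FMNOSTW,Y) at d=13; branch lengths FMNOSTW→13/2, Y→13/2; new cluster FMNOSTWY
final tree: ((((F:44/5,N:46/5):91/8,((M:185/16,O:-137/16):113/24,(S:13/12,W:23/12):469/24):25/4):37/8,T:7):13/2,Y:13/2)
total length: 181/2

181/2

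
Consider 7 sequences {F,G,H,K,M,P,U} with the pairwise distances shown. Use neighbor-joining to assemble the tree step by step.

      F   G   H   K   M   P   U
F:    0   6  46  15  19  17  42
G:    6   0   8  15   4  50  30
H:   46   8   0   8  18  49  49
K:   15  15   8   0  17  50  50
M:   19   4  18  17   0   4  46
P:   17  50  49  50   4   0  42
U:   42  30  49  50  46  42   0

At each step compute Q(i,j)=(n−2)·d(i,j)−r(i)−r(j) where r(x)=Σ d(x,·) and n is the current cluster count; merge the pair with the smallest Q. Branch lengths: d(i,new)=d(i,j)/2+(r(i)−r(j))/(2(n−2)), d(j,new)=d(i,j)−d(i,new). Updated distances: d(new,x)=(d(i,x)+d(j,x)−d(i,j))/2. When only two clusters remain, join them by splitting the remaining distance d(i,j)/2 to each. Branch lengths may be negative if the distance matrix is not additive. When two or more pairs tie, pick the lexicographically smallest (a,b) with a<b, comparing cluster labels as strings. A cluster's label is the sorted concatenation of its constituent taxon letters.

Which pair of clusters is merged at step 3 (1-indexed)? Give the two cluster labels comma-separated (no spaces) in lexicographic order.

F,MP

1. join M+P (d=4, Q=-300) ⇒ MP; edges |M|=-42/5, |P|=62/5
  updated: d(F,MP)=16, d(G,MP)=25, d(H,MP)=63/2, d(K,MP)=63/2, d(MP,U)=42
2. join H+K (d=8, Q=-230) ⇒ HK; edges |H|=55/8, |K|=9/8
  updated: d(F,HK)=53/2, d(G,HK)=15/2, d(HK,MP)=55/2, d(HK,U)=91/2
3. join F+MP (d=16, Q=-153) ⇒ FMP; edges |F|=14/3, |MP|=34/3
  updated: d(FMP,G)=15/2, d(FMP,HK)=19, d(FMP,U)=34
4. join FMP+U (d=34, Q=-102) ⇒ FMPU; edges |FMP|=19/4, |U|=117/4
  updated: d(FMPU,G)=7/4, d(FMPU,HK)=61/4
5. join FMPU+G (d=7/4, Q=-49/2) ⇒ FGMPU; edges |FMPU|=19/4, |G|=-3
  updated: d(FGMPU,HK)=21/2
6. join FGMPU+HK (d=21/2) ⇒ FGHKMPU; edges |FGMPU|=21/4, |HK|=21/4
final tree: ((((F:14/3,(M:-42/5,P:62/5):34/3):19/4,U:117/4):19/4,G:-3):21/4,(H:55/8,K:9/8):21/4)
total length: 297/4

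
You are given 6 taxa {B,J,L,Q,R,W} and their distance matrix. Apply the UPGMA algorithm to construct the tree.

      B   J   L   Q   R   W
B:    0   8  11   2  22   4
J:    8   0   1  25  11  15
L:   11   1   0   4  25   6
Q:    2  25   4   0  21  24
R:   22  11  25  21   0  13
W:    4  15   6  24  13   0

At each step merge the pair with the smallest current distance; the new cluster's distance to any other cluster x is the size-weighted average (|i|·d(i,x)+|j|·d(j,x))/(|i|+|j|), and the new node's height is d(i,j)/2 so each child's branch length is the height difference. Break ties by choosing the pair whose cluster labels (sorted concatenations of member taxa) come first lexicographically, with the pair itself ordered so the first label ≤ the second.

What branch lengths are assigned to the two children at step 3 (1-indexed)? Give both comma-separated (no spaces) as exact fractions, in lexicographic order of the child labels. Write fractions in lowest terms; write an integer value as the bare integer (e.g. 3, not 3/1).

step 1: merge (J,L) at d=1; branch lengths J→1/2, L→1/2; new cluster JL
  updated: d(B,JL)=19/2, d(JL,Q)=29/2, d(JL,R)=18, d(JL,W)=21/2
step 2: merge (B,Q) at d=2; branch lengths B→1, Q→1; new cluster BQ
  updated: d(BQ,JL)=12, d(BQ,R)=43/2, d(BQ,W)=14
step 3: merge (JL,W) at d=21/2; branch lengths JL→19/4, W→21/4; new cluster JLW
  updated: d(BQ,JLW)=38/3, d(JLW,R)=49/3
step 4: merge (BQ,JLW) at d=38/3; branch lengths BQ→16/3, JLW→13/12; new cluster BJLQW
  updated: d(BJLQW,R)=92/5
step 5: merge (BJLQW,R) at d=92/5; branch lengths BJLQW→43/15, R→46/5; new cluster BJLQRW
final tree: (((B:1,Q:1):16/3,((J:1/2,L:1/2):19/4,W:21/4):13/12):43/15,R:46/5)
total length: 1889/60

19/4,21/4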